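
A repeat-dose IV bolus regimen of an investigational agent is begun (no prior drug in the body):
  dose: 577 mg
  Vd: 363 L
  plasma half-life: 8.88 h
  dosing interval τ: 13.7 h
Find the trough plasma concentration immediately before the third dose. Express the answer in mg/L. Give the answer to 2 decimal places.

C₀ per dose = Dose / Vd = 577 / 363 = 1.590 mg/L
k = ln2 / t½ = 0.693147 / 8.88 = 0.07806 h⁻¹
Fraction remaining after one interval: r = e^(−kτ) = e^(−0.07806 × 13.7) = 0.3432
Before dose 3, 2 doses have been given (aged 1τ, 2τ).
C_trough = C₀ × (r + r²) = 1.590 × (0.3432 + 0.1178) = 0.7330 mg/L

0.73 mg/L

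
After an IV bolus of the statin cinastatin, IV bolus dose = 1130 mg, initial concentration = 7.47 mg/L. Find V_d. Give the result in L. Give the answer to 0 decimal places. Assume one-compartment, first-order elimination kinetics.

151 L

Vd = Dose / C₀ = 1130 / 7.47 = 151.3 L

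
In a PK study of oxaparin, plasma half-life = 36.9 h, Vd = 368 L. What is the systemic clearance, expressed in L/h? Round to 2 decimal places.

k = ln2 / t½ = 0.693147 / 36.9 = 0.01878 h⁻¹
CL = k × Vd = 0.01878 × 368 = 6.911 L/h

6.91 L/h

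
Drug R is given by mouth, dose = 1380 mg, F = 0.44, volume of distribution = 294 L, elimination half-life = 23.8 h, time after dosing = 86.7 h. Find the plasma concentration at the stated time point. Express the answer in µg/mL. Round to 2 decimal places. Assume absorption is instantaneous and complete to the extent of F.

Amount reaching circulation = F × Dose = 0.44 × 1380 = 607.2 mg
C₀ = F·Dose / Vd = 607.2 / 294 = 2.065 mg/L
k = ln2 / t½ = 0.693147 / 23.8 = 0.02912 h⁻¹
C = C₀ · e^(−k·t) = 2.065 × e^(−0.02912 × 86.7)
  = 2.065 × 0.08008 = 0.1654 mg/L
(0.1654 mg/L = 0.1654 µg/mL)

0.17 µg/mL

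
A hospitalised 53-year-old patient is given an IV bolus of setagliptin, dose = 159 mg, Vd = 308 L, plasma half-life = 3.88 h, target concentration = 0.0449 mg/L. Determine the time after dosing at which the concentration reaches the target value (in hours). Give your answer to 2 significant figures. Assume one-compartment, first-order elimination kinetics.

C₀ = Dose / Vd = 159.0 / 308 = 0.5162 mg/L
k = ln2 / t½ = 0.693147 / 3.88 = 0.1786 h⁻¹
t = ln(C₀ / C) / k = ln(0.5162 / 0.0449) / 0.1786
  = ln(11.50) / 0.1786 = 2.442 / 0.1786 = 13.67 h

14 h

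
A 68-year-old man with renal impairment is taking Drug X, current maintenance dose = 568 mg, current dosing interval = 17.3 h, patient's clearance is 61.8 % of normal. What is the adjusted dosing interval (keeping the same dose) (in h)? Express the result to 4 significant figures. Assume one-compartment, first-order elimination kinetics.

To keep the same average steady-state level, dosing rate must scale with clearance.
CL ratio = 61.8 / 100 = 0.6180
New interval (same dose) = 17.3 / 0.6180 = 27.99 h

27.99 h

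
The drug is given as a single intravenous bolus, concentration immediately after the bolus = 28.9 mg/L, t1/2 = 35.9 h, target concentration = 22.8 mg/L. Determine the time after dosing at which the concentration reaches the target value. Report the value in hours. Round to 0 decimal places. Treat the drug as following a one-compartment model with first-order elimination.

k = ln2 / t½ = 0.693147 / 35.9 = 0.01931 h⁻¹
t = ln(C₀ / C) / k = ln(28.90 / 22.8) / 0.01931
  = ln(1.268) / 0.01931 = 0.2374 / 0.01931 = 12.29 h

12 h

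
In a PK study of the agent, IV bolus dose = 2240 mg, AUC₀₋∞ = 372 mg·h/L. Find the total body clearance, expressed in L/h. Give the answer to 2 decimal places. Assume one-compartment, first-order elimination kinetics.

6.02 L/h

CL = Dose / AUC = 2240 / 372 = 6.022 L/h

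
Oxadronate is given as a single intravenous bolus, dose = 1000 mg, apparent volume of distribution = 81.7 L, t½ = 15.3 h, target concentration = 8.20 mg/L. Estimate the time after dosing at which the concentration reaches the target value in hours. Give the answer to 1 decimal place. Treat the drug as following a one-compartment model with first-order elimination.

8.8 h

C₀ = Dose / Vd = 1000 / 81.7 = 12.24 mg/L
k = ln2 / t½ = 0.693147 / 15.3 = 0.04530 h⁻¹
t = ln(C₀ / C) / k = ln(12.24 / 8.20) / 0.04530
  = ln(1.493) / 0.04530 = 0.4008 / 0.04530 = 8.848 h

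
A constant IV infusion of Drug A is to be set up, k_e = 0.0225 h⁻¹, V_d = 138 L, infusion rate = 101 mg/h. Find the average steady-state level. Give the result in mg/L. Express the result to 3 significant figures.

32.5 mg/L

CL = k × Vd = 0.02250 × 138 = 3.105 L/h
At steady state Css = R₀ / CL = 101 / 3.105 = 32.53 mg/L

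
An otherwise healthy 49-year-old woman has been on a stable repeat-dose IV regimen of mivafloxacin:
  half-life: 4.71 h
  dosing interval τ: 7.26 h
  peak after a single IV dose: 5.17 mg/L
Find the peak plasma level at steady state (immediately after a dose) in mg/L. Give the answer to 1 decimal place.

7.9 mg/L

k = ln2 / t½ = 0.693147 / 4.71 = 0.1472 h⁻¹
e^(−kτ) = e^(−0.1472 × 7.26) = 0.3435
Accumulation ratio R = 1 / (1 − e^(−kτ)) = 1 / (1 − 0.3435) = 1.523
Steady-state peak = C₀ × R = 5.17 × 1.523 = 7.874 mg/L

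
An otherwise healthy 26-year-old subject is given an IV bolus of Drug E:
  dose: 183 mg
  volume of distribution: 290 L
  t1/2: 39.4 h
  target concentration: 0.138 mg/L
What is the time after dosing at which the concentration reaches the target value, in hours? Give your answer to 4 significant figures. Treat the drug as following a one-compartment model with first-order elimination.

C₀ = Dose / Vd = 183.0 / 290 = 0.6310 mg/L
k = ln2 / t½ = 0.693147 / 39.4 = 0.01759 h⁻¹
t = ln(C₀ / C) / k = ln(0.6310 / 0.138) / 0.01759
  = ln(4.572) / 0.01759 = 1.520 / 0.01759 = 86.41 h

86.41 h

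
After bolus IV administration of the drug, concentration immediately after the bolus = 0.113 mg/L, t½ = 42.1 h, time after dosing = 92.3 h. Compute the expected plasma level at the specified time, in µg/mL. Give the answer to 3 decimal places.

0.025 µg/mL

k = ln2 / t½ = 0.693147 / 42.1 = 0.01646 h⁻¹
C = C₀ · e^(−k·t) = 0.1130 × e^(−0.01646 × 92.3)
  = 0.1130 × 0.2189 = 0.02474 mg/L
(0.02474 mg/L = 0.02474 µg/mL)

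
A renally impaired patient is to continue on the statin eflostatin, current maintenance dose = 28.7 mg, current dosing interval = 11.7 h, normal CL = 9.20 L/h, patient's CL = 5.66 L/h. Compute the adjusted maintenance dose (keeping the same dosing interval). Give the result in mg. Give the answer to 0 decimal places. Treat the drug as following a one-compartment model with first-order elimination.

18 mg

To keep the same average steady-state level, dosing rate must scale with clearance.
CL ratio = 5.66 / 9.20 = 0.6152
New dose (same interval) = 28.7 × 0.6152 = 17.66 mg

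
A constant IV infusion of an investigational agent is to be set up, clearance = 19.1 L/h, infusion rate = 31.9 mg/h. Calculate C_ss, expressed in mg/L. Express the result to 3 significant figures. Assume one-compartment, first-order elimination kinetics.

1.67 mg/L

At steady state Css = R₀ / CL = 31.9 / 19.10 = 1.670 mg/L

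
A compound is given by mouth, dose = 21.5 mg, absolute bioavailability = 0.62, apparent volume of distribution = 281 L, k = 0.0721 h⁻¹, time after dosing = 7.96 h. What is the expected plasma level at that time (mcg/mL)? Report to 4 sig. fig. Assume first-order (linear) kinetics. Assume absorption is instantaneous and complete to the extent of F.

Amount reaching circulation = F × Dose = 0.62 × 21.50 = 13.33 mg
C₀ = F·Dose / Vd = 13.33 / 281 = 0.04744 mg/L
C = C₀ · e^(−k·t) = 0.04744 × e^(−0.07210 × 7.96)
  = 0.04744 × 0.5633 = 0.02672 mg/L
(0.02672 mg/L = 0.02672 mcg/mL)

0.02672 mcg/mL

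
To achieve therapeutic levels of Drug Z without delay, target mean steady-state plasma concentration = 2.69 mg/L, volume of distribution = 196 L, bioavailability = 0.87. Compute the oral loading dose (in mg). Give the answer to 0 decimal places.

606 mg

LD = Css × Vd / F = 2.69 × 196 / 0.87 = 606.0 mg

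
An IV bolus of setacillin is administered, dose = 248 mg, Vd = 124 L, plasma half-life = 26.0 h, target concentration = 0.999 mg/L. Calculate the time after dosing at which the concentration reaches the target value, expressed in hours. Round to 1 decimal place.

C₀ = Dose / Vd = 248.0 / 124 = 2.000 mg/L
k = ln2 / t½ = 0.693147 / 26.0 = 0.02666 h⁻¹
t = ln(C₀ / C) / k = ln(2.000 / 0.999) / 0.02666
  = ln(2.002) / 0.02666 = 0.6941 / 0.02666 = 26.04 h

26.0 h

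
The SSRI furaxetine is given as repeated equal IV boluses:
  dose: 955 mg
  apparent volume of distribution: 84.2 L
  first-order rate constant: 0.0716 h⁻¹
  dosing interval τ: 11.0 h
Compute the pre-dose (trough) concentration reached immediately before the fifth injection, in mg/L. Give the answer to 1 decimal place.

C₀ per dose = Dose / Vd = 955 / 84.2 = 11.34 mg/L
Fraction remaining after one interval: r = e^(−kτ) = e^(−0.07160 × 11.0) = 0.4549
Before dose 5, 4 doses have been given (aged 1τ, 2τ, 3τ, 4τ).
C_trough = C₀ × (r + r² + … + r^4) = C₀ × r(1−r^4)/(1−r)
        = 11.34 × 0.4549 × (1 − 0.04282) / (1 − 0.4549) = 9.058 mg/L

9.1 mg/L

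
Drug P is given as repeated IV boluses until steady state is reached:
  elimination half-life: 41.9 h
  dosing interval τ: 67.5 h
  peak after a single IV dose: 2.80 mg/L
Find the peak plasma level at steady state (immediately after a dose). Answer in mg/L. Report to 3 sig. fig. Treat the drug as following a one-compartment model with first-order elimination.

4.16 mg/L

k = ln2 / t½ = 0.693147 / 41.9 = 0.01654 h⁻¹
e^(−kτ) = e^(−0.01654 × 67.5) = 0.3274
Accumulation ratio R = 1 / (1 − e^(−kτ)) = 1 / (1 − 0.3274) = 1.487
Steady-state peak = C₀ × R = 2.80 × 1.487 = 4.164 mg/L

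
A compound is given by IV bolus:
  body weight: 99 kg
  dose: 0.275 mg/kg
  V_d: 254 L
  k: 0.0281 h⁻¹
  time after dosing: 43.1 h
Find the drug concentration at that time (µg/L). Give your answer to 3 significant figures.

31.9 µg/L

Total dose = 0.275 × 99 = 27.23 mg
C₀ = Dose / Vd = 27.23 / 254 = 0.1072 mg/L
C = C₀ · e^(−k·t) = 0.1072 × e^(−0.02810 × 43.1)
  = 0.1072 × 0.2979 = 0.03193 mg/L
Convert: 0.03193 mg/L × 1000 = 31.93 µg/L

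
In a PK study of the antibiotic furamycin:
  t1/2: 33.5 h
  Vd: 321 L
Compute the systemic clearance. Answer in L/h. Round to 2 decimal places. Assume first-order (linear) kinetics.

k = ln2 / t½ = 0.693147 / 33.5 = 0.02069 h⁻¹
CL = k × Vd = 0.02069 × 321 = 6.641 L/h

6.64 L/h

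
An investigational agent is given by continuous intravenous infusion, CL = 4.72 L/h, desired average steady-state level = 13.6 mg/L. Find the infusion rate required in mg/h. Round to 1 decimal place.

64.2 mg/h

At steady state, infusion rate R₀ = Css × CL = 13.6 × 4.720 = 64.19 mg/h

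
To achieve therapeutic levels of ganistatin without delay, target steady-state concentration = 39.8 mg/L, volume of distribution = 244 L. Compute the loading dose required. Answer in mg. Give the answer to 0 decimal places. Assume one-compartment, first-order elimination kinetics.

9711 mg

LD = Css × Vd = 39.8 × 244 = 9711 mg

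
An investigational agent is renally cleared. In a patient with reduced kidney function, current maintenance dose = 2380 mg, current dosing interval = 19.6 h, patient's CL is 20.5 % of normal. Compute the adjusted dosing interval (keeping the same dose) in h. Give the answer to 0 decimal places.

96 h

To keep the same average steady-state level, dosing rate must scale with clearance.
CL ratio = 20.5 / 100 = 0.2050
New interval (same dose) = 19.6 / 0.2050 = 95.61 h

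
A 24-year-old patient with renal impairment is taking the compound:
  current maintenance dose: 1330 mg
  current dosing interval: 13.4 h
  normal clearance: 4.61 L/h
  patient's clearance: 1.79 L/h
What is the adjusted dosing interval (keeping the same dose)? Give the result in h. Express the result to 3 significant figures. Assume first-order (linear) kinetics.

To keep the same average steady-state level, dosing rate must scale with clearance.
CL ratio = 1.79 / 4.61 = 0.3883
New interval (same dose) = 13.4 / 0.3883 = 34.51 h

34.5 h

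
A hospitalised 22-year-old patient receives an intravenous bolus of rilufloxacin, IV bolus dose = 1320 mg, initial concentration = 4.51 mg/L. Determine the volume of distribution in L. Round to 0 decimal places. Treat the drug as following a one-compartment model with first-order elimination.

Vd = Dose / C₀ = 1320 / 4.51 = 292.7 L

293 L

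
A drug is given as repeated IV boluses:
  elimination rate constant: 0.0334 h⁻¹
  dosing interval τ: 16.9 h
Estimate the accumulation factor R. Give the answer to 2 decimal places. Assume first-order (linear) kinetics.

2.32

e^(−kτ) = e^(−0.03340 × 16.9) = 0.5687
Accumulation ratio R = 1 / (1 − e^(−kτ)) = 1 / (1 − 0.5687) = 2.319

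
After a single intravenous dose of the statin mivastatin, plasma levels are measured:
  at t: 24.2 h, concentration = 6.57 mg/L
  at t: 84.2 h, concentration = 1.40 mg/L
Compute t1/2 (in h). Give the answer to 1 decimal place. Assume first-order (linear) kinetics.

k = ln(C₁/C₂) / (t₂ − t₁) = ln(6.57/1.40) / (84.2 − 24.2)
  = 1.546 / 60.00 = 0.02577 h⁻¹
t½ = ln2 / k = 0.693147 / 0.02577 = 26.90 h

26.9 h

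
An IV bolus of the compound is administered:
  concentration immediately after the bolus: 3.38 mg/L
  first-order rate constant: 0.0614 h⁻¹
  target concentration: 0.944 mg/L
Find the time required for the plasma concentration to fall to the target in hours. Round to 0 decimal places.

t = ln(C₀ / C) / k = ln(3.380 / 0.944) / 0.06140
  = ln(3.581) / 0.06140 = 1.276 / 0.06140 = 20.78 h

21 h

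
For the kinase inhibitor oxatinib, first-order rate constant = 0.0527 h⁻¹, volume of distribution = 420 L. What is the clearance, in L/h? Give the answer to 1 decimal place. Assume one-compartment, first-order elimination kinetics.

22.1 L/h

CL = k × Vd = 0.0527 × 420 = 22.13 L/h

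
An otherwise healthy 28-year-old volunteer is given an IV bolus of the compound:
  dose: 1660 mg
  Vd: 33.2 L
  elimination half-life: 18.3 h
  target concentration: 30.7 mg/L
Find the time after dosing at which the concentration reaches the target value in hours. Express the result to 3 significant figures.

C₀ = Dose / Vd = 1660 / 33.2 = 50.00 mg/L
k = ln2 / t½ = 0.693147 / 18.3 = 0.03788 h⁻¹
t = ln(C₀ / C) / k = ln(50.00 / 30.7) / 0.03788
  = ln(1.629) / 0.03788 = 0.4880 / 0.03788 = 12.88 h

12.9 h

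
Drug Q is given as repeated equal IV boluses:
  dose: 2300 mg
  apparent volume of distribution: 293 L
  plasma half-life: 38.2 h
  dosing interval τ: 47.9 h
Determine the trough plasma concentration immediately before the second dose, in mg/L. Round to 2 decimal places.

3.29 mg/L

C₀ per dose = Dose / Vd = 2300 / 293 = 7.850 mg/L
k = ln2 / t½ = 0.693147 / 38.2 = 0.01815 h⁻¹
Fraction remaining after one interval: r = e^(−kτ) = e^(−0.01815 × 47.9) = 0.4192
Before dose 2, 1 dose has been given (aged 1τ).
C_trough = C₀ × r = 7.850 × 0.4192 = 3.291 mg/L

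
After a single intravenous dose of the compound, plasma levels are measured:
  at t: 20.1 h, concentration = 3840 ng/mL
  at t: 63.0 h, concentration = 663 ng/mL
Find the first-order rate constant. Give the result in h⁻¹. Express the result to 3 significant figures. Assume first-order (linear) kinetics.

k = ln(C₁/C₂) / (t₂ − t₁) = ln(3840/663) / (63.0 − 20.1)
  = 1.756 / 42.90 = 0.04093 h⁻¹

0.0409 h⁻¹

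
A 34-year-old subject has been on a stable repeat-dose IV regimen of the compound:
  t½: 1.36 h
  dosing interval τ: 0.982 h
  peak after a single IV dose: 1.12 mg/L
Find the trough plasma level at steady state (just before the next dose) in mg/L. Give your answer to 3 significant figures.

1.72 mg/L

k = ln2 / t½ = 0.693147 / 1.36 = 0.5097 h⁻¹
e^(−kτ) = e^(−0.5097 × 0.982) = 0.6062
Accumulation ratio R = 1 / (1 − e^(−kτ)) = 1 / (1 − 0.6062) = 2.539
Steady-state trough = C₀ × R × e^(−kτ) = 1.12 × 2.539 × 0.6062 = 1.724 mg/L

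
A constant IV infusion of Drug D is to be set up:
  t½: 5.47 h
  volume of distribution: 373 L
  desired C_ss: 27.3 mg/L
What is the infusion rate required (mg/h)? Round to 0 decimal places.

1290 mg/h

k = ln2 / t½ = 0.693147 / 5.47 = 0.1267 h⁻¹
CL = k × Vd = 0.1267 × 373 = 47.26 L/h
At steady state, infusion rate R₀ = Css × CL = 27.3 × 47.26 = 1290 mg/h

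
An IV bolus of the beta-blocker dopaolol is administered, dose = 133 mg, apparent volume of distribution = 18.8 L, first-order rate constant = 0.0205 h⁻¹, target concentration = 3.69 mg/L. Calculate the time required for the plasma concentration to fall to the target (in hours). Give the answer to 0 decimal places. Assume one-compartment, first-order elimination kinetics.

32 h

C₀ = Dose / Vd = 133.0 / 18.8 = 7.074 mg/L
t = ln(C₀ / C) / k = ln(7.074 / 3.69) / 0.02050
  = ln(1.917) / 0.02050 = 0.6508 / 0.02050 = 31.75 h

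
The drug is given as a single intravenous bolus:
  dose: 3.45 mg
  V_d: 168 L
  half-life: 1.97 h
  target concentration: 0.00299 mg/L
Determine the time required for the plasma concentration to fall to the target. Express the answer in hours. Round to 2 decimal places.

C₀ = Dose / Vd = 3.450 / 168 = 0.02054 mg/L
k = ln2 / t½ = 0.693147 / 1.97 = 0.3519 h⁻¹
t = ln(C₀ / C) / k = ln(0.02054 / 0.00299) / 0.3519
  = ln(6.870) / 0.3519 = 1.927 / 0.3519 = 5.476 h

5.48 h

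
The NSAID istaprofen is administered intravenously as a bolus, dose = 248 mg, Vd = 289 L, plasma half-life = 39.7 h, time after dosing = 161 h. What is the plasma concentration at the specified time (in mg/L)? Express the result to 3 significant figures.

0.0516 mg/L

C₀ = Dose / Vd = 248.0 / 289 = 0.8581 mg/L
k = ln2 / t½ = 0.693147 / 39.7 = 0.01746 h⁻¹
C = C₀ · e^(−k·t) = 0.8581 × e^(−0.01746 × 161)
  = 0.8581 × 0.06014 = 0.05161 mg/L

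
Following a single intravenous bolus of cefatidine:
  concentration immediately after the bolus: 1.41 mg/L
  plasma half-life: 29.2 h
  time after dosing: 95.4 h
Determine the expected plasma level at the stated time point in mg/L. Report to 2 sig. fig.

k = ln2 / t½ = 0.693147 / 29.2 = 0.02374 h⁻¹
C = C₀ · e^(−k·t) = 1.410 × e^(−0.02374 × 95.4)
  = 1.410 × 0.1039 = 0.1465 mg/L

0.15 mg/L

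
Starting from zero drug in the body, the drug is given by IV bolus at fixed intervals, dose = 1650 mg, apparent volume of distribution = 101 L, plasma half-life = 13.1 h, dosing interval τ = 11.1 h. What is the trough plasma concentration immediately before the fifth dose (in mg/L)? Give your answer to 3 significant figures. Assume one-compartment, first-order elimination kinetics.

C₀ per dose = Dose / Vd = 1650 / 101 = 16.34 mg/L
k = ln2 / t½ = 0.693147 / 13.1 = 0.05291 h⁻¹
Fraction remaining after one interval: r = e^(−kτ) = e^(−0.05291 × 11.1) = 0.5558
Before dose 5, 4 doses have been given (aged 1τ, 2τ, 3τ, 4τ).
C_trough = C₀ × (r + r² + … + r^4) = C₀ × r(1−r^4)/(1−r)
        = 16.34 × 0.5558 × (1 − 0.09543) / (1 − 0.5558) = 18.49 mg/L

18.5 mg/L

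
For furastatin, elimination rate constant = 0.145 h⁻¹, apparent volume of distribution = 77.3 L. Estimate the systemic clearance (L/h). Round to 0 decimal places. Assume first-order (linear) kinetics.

CL = k × Vd = 0.145 × 77.3 = 11.21 L/h

11 L/h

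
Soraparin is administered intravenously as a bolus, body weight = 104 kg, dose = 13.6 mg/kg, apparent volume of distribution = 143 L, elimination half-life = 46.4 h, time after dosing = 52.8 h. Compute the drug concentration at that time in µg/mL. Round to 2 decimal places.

4.49 µg/mL

Total dose = 13.6 × 104 = 1414 mg
C₀ = Dose / Vd = 1414 / 143 = 9.888 mg/L
k = ln2 / t½ = 0.693147 / 46.4 = 0.01494 h⁻¹
C = C₀ · e^(−k·t) = 9.888 × e^(−0.01494 × 52.8)
  = 9.888 × 0.4544 = 4.493 mg/L
(4.493 mg/L = 4.493 µg/mL)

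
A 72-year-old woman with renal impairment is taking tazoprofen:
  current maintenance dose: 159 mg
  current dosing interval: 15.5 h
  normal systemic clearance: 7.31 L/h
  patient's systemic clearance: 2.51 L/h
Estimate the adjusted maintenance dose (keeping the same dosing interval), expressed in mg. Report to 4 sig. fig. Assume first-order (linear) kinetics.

To keep the same average steady-state level, dosing rate must scale with clearance.
CL ratio = 2.51 / 7.31 = 0.3434
New dose (same interval) = 159 × 0.3434 = 54.60 mg

54.60 mg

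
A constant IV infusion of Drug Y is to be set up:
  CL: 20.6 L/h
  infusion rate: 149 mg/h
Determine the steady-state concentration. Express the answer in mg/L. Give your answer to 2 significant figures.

7.2 mg/L

At steady state Css = R₀ / CL = 149 / 20.60 = 7.233 mg/L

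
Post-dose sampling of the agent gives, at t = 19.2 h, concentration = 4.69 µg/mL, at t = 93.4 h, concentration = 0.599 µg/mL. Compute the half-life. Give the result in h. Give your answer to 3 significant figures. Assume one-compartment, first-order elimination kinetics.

k = ln(C₁/C₂) / (t₂ − t₁) = ln(4.69/0.599) / (93.4 − 19.2)
  = 2.058 / 74.20 = 0.02774 h⁻¹
t½ = ln2 / k = 0.693147 / 0.02774 = 24.99 h

25.0 h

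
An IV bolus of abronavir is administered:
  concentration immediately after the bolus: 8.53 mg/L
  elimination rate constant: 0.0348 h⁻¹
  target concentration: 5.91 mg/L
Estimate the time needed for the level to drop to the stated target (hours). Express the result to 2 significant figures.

t = ln(C₀ / C) / k = ln(8.530 / 5.91) / 0.03480
  = ln(1.443) / 0.03480 = 0.3667 / 0.03480 = 10.54 h

11 h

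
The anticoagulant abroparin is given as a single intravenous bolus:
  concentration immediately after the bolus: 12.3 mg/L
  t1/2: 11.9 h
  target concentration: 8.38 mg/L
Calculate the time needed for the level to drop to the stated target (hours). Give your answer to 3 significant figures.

k = ln2 / t½ = 0.693147 / 11.9 = 0.05825 h⁻¹
t = ln(C₀ / C) / k = ln(12.30 / 8.38) / 0.05825
  = ln(1.468) / 0.05825 = 0.3839 / 0.05825 = 6.591 h

6.59 h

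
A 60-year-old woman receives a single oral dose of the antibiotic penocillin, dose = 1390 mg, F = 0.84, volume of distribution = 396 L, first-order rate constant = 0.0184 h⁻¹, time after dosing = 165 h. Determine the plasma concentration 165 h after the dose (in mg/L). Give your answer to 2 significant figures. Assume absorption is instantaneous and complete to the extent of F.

Amount reaching circulation = F × Dose = 0.84 × 1390 = 1168 mg
C₀ = F·Dose / Vd = 1168 / 396 = 2.949 mg/L
C = C₀ · e^(−k·t) = 2.949 × e^(−0.01840 × 165)
  = 2.949 × 0.04803 = 0.1416 mg/L

0.14 mg/L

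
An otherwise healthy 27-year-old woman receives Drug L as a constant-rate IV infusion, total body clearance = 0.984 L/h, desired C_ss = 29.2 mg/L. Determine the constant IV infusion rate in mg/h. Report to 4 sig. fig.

At steady state, infusion rate R₀ = Css × CL = 29.2 × 0.9840 = 28.73 mg/h

28.73 mg/h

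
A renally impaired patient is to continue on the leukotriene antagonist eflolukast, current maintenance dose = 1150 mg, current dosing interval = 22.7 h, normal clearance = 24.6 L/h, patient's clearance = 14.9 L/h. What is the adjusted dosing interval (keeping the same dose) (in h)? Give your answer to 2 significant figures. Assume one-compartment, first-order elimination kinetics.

To keep the same average steady-state level, dosing rate must scale with clearance.
CL ratio = 14.9 / 24.6 = 0.6057
New interval (same dose) = 22.7 / 0.6057 = 37.48 h

37 h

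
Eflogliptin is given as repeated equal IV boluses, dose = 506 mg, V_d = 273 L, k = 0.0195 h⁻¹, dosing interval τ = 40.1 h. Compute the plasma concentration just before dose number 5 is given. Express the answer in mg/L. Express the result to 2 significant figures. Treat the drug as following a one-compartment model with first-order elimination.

1.5 mg/L

C₀ per dose = Dose / Vd = 506 / 273 = 1.853 mg/L
Fraction remaining after one interval: r = e^(−kτ) = e^(−0.01950 × 40.1) = 0.4575
Before dose 5, 4 doses have been given (aged 1τ, 2τ, 3τ, 4τ).
C_trough = C₀ × (r + r² + … + r^4) = C₀ × r(1−r^4)/(1−r)
        = 1.853 × 0.4575 × (1 − 0.04381) / (1 − 0.4575) = 1.494 mg/L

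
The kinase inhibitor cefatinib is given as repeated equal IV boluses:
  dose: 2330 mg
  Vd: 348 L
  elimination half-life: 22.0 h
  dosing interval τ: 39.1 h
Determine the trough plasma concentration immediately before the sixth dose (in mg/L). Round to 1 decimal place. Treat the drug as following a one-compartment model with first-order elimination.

2.8 mg/L

C₀ per dose = Dose / Vd = 2330 / 348 = 6.695 mg/L
k = ln2 / t½ = 0.693147 / 22.0 = 0.03151 h⁻¹
Fraction remaining after one interval: r = e^(−kτ) = e^(−0.03151 × 39.1) = 0.2917
Before dose 6, 5 doses have been given (aged 1τ, 2τ, 3τ, 4τ, 5τ).
C_trough = C₀ × (r + r² + … + r^5) = C₀ × r(1−r^5)/(1−r)
        = 6.695 × 0.2917 × (1 − 0.002112) / (1 − 0.2917) = 2.751 mg/L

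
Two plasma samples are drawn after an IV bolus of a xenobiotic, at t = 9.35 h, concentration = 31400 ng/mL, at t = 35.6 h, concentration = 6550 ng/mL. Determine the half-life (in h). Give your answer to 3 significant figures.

k = ln(C₁/C₂) / (t₂ − t₁) = ln(31400/6550) / (35.6 − 9.35)
  = 1.567 / 26.25 = 0.05970 h⁻¹
t½ = ln2 / k = 0.693147 / 0.05970 = 11.61 h

11.6 h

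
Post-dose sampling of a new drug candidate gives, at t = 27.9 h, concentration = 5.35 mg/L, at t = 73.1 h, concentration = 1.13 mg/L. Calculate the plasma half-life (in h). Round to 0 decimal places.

k = ln(C₁/C₂) / (t₂ − t₁) = ln(5.35/1.13) / (73.1 − 27.9)
  = 1.555 / 45.20 = 0.03440 h⁻¹
t½ = ln2 / k = 0.693147 / 0.03440 = 20.15 h

20 h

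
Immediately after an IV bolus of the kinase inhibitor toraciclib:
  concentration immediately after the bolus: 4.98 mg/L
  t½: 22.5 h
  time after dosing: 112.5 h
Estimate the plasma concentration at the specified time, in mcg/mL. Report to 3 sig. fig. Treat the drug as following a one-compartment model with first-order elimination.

k = ln2 / t½ = 0.693147 / 22.5 = 0.03081 h⁻¹
t / t½ = 112.5 / 22.5 = 5 half-lives
C = C₀ × (1/2)^5 = 4.980 × 0.03125 = 0.1556 mg/L
(0.1556 mg/L = 0.1556 mcg/mL)

0.156 mcg/mL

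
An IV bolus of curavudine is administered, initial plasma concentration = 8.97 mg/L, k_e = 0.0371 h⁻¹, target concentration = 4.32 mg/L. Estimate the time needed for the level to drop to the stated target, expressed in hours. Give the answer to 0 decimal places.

20 h

t = ln(C₀ / C) / k = ln(8.970 / 4.32) / 0.03710
  = ln(2.076) / 0.03710 = 0.7304 / 0.03710 = 19.69 h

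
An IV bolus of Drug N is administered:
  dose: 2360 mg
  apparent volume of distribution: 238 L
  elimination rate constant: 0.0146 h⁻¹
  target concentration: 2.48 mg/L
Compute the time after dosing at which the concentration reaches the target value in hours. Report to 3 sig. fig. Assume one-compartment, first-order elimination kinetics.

94.9 h

C₀ = Dose / Vd = 2360 / 238 = 9.916 mg/L
t = ln(C₀ / C) / k = ln(9.916 / 2.48) / 0.01460
  = ln(3.998) / 0.01460 = 1.386 / 0.01460 = 94.93 h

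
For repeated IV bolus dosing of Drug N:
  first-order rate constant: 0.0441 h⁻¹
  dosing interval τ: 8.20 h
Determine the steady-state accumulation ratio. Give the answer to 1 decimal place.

e^(−kτ) = e^(−0.04410 × 8.20) = 0.6965
Accumulation ratio R = 1 / (1 − e^(−kτ)) = 1 / (1 − 0.6965) = 3.295

3.3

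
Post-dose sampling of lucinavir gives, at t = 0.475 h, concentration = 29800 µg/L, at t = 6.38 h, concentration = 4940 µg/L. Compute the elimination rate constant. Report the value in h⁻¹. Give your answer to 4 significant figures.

0.3043 h⁻¹

k = ln(C₁/C₂) / (t₂ − t₁) = ln(29800/4940) / (6.38 − 0.475)
  = 1.797 / 5.905 = 0.3043 h⁻¹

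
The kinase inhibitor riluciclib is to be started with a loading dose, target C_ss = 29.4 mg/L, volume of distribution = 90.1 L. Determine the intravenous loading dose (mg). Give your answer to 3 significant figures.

LD = Css × Vd = 29.4 × 90.1 = 2649 mg

2650 mg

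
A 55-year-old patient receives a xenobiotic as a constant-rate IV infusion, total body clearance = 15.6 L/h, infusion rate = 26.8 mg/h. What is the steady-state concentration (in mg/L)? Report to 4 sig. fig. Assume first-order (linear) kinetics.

At steady state Css = R₀ / CL = 26.8 / 15.60 = 1.718 mg/L

1.718 mg/L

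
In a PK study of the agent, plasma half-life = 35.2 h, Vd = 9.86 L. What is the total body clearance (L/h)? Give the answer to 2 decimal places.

0.19 L/h

k = ln2 / t½ = 0.693147 / 35.2 = 0.01969 h⁻¹
CL = k × Vd = 0.01969 × 9.86 = 0.1941 L/h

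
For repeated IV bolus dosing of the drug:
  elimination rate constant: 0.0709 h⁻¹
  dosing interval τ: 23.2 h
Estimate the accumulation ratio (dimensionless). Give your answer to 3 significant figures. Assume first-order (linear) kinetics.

e^(−kτ) = e^(−0.07090 × 23.2) = 0.1930
Accumulation ratio R = 1 / (1 − e^(−kτ)) = 1 / (1 − 0.1930) = 1.239

1.24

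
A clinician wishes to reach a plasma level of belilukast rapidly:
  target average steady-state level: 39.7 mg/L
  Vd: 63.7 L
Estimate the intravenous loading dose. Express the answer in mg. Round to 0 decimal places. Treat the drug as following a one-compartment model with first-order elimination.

LD = Css × Vd = 39.7 × 63.7 = 2529 mg

2529 mg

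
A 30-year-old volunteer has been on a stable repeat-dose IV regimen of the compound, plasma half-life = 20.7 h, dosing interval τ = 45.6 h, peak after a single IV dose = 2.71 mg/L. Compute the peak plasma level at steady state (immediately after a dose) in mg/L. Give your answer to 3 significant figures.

k = ln2 / t½ = 0.693147 / 20.7 = 0.03349 h⁻¹
e^(−kτ) = e^(−0.03349 × 45.6) = 0.2172
Accumulation ratio R = 1 / (1 − e^(−kτ)) = 1 / (1 − 0.2172) = 1.277
Steady-state peak = C₀ × R = 2.71 × 1.277 = 3.461 mg/L

3.46 mg/L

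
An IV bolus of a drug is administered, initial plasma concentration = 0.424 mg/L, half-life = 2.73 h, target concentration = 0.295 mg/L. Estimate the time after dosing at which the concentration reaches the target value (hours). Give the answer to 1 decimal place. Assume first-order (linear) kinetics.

1.4 h

k = ln2 / t½ = 0.693147 / 2.73 = 0.2539 h⁻¹
t = ln(C₀ / C) / k = ln(0.4240 / 0.295) / 0.2539
  = ln(1.437) / 0.2539 = 0.3626 / 0.2539 = 1.428 h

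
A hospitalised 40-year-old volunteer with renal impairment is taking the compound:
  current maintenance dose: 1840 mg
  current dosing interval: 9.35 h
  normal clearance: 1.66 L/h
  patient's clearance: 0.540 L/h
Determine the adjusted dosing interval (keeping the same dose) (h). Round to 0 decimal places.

To keep the same average steady-state level, dosing rate must scale with clearance.
CL ratio = 0.540 / 1.66 = 0.3253
New interval (same dose) = 9.35 / 0.3253 = 28.74 h

29 h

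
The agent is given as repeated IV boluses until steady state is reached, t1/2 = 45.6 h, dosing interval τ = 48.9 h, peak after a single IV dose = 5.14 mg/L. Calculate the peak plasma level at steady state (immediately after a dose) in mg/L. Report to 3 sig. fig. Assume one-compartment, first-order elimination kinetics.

k = ln2 / t½ = 0.693147 / 45.6 = 0.01520 h⁻¹
e^(−kτ) = e^(−0.01520 × 48.9) = 0.4756
Accumulation ratio R = 1 / (1 − e^(−kτ)) = 1 / (1 − 0.4756) = 1.907
Steady-state peak = C₀ × R = 5.14 × 1.907 = 9.802 mg/L

9.80 mg/L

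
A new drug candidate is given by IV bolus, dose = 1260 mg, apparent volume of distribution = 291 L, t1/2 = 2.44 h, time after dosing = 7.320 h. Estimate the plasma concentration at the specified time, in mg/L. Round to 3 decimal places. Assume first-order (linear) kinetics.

C₀ = Dose / Vd = 1260 / 291 = 4.330 mg/L
k = ln2 / t½ = 0.693147 / 2.44 = 0.2841 h⁻¹
t / t½ = 7.320 / 2.44 = 3 half-lives
C = C₀ × (1/2)^3 = 4.330 × 0.1250 = 0.5413 mg/L

0.541 mg/L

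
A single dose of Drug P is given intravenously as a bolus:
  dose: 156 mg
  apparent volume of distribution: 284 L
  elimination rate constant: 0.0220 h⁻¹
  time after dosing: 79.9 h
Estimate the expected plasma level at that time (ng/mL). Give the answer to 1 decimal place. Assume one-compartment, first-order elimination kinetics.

94.7 ng/mL

C₀ = Dose / Vd = 156.0 / 284 = 0.5493 mg/L
C = C₀ · e^(−k·t) = 0.5493 × e^(−0.02200 × 79.9)
  = 0.5493 × 0.1724 = 0.09470 mg/L
Convert: 0.09470 mg/L × 1000 = 94.70 ng/mL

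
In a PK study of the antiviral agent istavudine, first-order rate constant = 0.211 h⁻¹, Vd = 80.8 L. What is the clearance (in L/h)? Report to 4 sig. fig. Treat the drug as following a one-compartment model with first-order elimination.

17.05 L/h

CL = k × Vd = 0.211 × 80.8 = 17.05 L/h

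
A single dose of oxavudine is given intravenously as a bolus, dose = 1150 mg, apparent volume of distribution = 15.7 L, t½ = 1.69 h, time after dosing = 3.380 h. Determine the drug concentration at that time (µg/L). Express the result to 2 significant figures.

C₀ = Dose / Vd = 1150 / 15.7 = 73.25 mg/L
k = ln2 / t½ = 0.693147 / 1.69 = 0.4101 h⁻¹
t / t½ = 3.380 / 1.69 = 2 half-lives
C = C₀ × (1/2)^2 = 73.25 × 0.2500 = 18.31 mg/L
Convert: 18.31 mg/L × 1000 = 18310 µg/L

18000 µg/L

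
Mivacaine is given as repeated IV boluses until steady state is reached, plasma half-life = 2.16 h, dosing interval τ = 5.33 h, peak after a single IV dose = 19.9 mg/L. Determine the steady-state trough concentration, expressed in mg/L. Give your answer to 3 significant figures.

4.39 mg/L

k = ln2 / t½ = 0.693147 / 2.16 = 0.3209 h⁻¹
e^(−kτ) = e^(−0.3209 × 5.33) = 0.1808
Accumulation ratio R = 1 / (1 − e^(−kτ)) = 1 / (1 − 0.1808) = 1.221
Steady-state trough = C₀ × R × e^(−kτ) = 19.9 × 1.221 × 0.1808 = 4.393 mg/L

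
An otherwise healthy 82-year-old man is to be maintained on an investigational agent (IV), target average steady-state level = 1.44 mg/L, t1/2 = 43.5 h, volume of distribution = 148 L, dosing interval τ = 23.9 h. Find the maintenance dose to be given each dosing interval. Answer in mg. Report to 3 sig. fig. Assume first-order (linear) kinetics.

81.2 mg

k = ln2 / t½ = 0.693147 / 43.5 = 0.01593 h⁻¹
CL = k × Vd = 0.01593 × 148 = 2.358 L/h
At steady state, Dose/τ = Css × CL.
Dose = Css × CL × τ = 1.44 × 2.358 × 23.9 = 81.15 mg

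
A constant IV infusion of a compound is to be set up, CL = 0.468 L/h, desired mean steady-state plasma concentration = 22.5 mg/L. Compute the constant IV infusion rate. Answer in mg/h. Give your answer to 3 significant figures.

10.5 mg/h

At steady state, infusion rate R₀ = Css × CL = 22.5 × 0.4680 = 10.53 mg/h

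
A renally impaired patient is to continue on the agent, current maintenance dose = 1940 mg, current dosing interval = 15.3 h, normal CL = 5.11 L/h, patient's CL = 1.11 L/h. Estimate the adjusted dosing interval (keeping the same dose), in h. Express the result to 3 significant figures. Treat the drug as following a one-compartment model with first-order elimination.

To keep the same average steady-state level, dosing rate must scale with clearance.
CL ratio = 1.11 / 5.11 = 0.2172
New interval (same dose) = 15.3 / 0.2172 = 70.44 h

70.4 h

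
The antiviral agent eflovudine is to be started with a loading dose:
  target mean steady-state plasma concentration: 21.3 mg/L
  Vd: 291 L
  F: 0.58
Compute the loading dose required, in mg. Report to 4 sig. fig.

LD = Css × Vd / F = 21.3 × 291 / 0.58 = 10690 mg

10690 mg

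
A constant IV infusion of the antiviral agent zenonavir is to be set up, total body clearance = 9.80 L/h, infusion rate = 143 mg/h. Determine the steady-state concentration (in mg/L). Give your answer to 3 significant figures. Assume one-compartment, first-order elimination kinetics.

14.6 mg/L

At steady state Css = R₀ / CL = 143 / 9.800 = 14.59 mg/L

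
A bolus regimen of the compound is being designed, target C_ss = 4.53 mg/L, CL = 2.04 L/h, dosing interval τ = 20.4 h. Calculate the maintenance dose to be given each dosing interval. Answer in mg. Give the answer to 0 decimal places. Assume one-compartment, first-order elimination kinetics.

At steady state, Dose/τ = Css × CL.
Dose = Css × CL × τ = 4.53 × 2.040 × 20.4 = 188.5 mg

189 mg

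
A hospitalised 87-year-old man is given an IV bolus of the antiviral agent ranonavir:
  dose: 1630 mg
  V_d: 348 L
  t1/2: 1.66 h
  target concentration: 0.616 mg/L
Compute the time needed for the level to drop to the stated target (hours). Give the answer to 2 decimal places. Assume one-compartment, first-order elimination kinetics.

4.86 h

C₀ = Dose / Vd = 1630 / 348 = 4.684 mg/L
k = ln2 / t½ = 0.693147 / 1.66 = 0.4176 h⁻¹
t = ln(C₀ / C) / k = ln(4.684 / 0.616) / 0.4176
  = ln(7.604) / 0.4176 = 2.029 / 0.4176 = 4.859 h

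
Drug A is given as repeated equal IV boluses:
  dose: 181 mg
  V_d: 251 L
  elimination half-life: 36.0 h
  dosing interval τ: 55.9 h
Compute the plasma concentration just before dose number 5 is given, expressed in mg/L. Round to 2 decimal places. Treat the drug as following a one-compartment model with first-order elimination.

C₀ per dose = Dose / Vd = 181 / 251 = 0.7211 mg/L
k = ln2 / t½ = 0.693147 / 36.0 = 0.01925 h⁻¹
Fraction remaining after one interval: r = e^(−kτ) = e^(−0.01925 × 55.9) = 0.3409
Before dose 5, 4 doses have been given (aged 1τ, 2τ, 3τ, 4τ).
C_trough = C₀ × (r + r² + … + r^4) = C₀ × r(1−r^4)/(1−r)
        = 0.7211 × 0.3409 × (1 − 0.01351) / (1 − 0.3409) = 0.3679 mg/L

0.37 mg/L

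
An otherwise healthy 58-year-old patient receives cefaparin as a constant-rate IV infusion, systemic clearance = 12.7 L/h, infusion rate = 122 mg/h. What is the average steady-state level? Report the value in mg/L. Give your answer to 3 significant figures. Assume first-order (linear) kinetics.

At steady state Css = R₀ / CL = 122 / 12.70 = 9.606 mg/L

9.61 mg/L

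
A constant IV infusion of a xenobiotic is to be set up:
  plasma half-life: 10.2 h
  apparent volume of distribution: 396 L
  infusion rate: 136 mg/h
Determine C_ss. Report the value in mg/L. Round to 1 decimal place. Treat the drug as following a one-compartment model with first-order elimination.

k = ln2 / t½ = 0.693147 / 10.2 = 0.06796 h⁻¹
CL = k × Vd = 0.06796 × 396 = 26.91 L/h
At steady state Css = R₀ / CL = 136 / 26.91 = 5.054 mg/L

5.1 mg/L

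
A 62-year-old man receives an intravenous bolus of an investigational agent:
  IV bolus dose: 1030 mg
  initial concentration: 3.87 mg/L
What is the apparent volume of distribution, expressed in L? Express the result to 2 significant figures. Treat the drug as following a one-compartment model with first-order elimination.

270 L

Vd = Dose / C₀ = 1030 / 3.87 = 266.1 L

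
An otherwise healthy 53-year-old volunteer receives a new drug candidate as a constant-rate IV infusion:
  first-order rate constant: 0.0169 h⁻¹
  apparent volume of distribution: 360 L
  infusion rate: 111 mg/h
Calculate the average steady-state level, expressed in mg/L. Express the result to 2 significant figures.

18 mg/L

CL = k × Vd = 0.01690 × 360 = 6.084 L/h
At steady state Css = R₀ / CL = 111 / 6.084 = 18.24 mg/L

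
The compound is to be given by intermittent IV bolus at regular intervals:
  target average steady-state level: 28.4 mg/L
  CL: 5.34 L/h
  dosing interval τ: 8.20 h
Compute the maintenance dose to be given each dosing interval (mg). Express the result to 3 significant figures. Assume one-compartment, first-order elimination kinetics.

1240 mg

At steady state, Dose/τ = Css × CL.
Dose = Css × CL × τ = 28.4 × 5.340 × 8.20 = 1244 mg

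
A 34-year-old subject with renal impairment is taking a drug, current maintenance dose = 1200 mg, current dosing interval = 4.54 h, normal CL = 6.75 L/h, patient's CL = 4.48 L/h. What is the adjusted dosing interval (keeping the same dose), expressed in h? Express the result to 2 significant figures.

6.8 h

To keep the same average steady-state level, dosing rate must scale with clearance.
CL ratio = 4.48 / 6.75 = 0.6637
New interval (same dose) = 4.54 / 0.6637 = 6.840 h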